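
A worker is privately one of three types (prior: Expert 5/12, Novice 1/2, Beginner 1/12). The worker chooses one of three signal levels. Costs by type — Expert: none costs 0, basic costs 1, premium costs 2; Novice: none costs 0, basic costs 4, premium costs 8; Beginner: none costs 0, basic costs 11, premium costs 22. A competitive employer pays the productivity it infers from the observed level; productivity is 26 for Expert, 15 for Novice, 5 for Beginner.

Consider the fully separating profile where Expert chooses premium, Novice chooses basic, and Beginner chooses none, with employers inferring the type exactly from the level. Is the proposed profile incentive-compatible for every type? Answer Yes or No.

Separating wages: premium → 26, basic → 15, none → 5.
Expert (assigned premium): none: 5 − 0 = 5; basic: 15 − 1 = 14; premium: 26 − 2 = 24. Expert stays.
Novice (assigned basic): none: 5 − 0 = 5; basic: 15 − 4 = 11; premium: 26 − 8 = 18. Novice prefers premium.
Beginner (assigned none): none: 5 − 0 = 5; basic: 15 − 11 = 4; premium: 26 − 22 = 4. Beginner stays.
At least one type deviates; the separating profile fails.

No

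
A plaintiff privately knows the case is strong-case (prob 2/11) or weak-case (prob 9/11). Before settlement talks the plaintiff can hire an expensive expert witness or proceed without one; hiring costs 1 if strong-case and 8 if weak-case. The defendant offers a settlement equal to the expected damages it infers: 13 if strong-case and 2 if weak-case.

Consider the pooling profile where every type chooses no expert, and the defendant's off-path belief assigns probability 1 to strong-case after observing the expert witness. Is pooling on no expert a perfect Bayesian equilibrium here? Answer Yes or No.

No

On path, the defendant holds the prior and pays 2/11·13 + 9/11·2 = 4. Off path (the expert witness), believing strong-case, it pays 13.
strong-case: no expert nets 4; the expert witness nets 13 − 1 = 12. strong-case would deviate.
weak-case: no expert nets 4; the expert witness nets 13 − 8 = 5. weak-case would deviate.
A type deviates, so pooling fails.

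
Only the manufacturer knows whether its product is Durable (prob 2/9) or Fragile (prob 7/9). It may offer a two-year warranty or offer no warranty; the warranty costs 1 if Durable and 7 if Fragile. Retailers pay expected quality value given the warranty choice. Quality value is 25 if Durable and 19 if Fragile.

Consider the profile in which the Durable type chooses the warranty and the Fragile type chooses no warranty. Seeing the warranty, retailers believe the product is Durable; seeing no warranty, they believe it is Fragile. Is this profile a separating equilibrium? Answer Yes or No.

Under these beliefs, the warranty earns price 25 and no warranty earns price 19.
Durable: the warranty nets 25 − 1 = 24; no warranty nets 19. Durable prefers the warranty.
Fragile: the warranty nets 25 − 7 = 18; no warranty nets 19. Fragile prefers no warranty.
Neither type deviates, so the separating profile is an equilibrium.

Yes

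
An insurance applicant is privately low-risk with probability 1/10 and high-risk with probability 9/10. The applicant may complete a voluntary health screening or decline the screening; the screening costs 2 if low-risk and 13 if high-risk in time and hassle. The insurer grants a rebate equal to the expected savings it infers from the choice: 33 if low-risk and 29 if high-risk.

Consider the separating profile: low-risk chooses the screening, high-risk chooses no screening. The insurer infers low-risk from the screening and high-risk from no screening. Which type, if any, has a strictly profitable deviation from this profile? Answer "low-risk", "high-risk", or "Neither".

The screening pays 33; no screening pays 29.
low-risk: assigned the screening, nets 33 − 2 = 31; deviating to no screening nets 29.
high-risk: assigned no screening, nets 29; deviating to the screening nets 33 − 13 = 20.
Both types strictly prefer their assigned action; no profitable deviation.

Neither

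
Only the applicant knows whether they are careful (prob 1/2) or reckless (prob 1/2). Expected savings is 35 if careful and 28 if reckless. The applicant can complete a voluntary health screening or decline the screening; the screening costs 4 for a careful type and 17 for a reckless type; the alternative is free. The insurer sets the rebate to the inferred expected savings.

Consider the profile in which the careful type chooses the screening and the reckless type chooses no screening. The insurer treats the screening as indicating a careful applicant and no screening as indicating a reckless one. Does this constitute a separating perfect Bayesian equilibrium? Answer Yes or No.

Yes

Under these beliefs, the screening earns rebate 35 and no screening earns rebate 28.
careful: the screening nets 35 − 4 = 31; no screening nets 28. careful prefers the screening.
reckless: the screening nets 35 − 17 = 18; no screening nets 28. reckless prefers no screening.
Neither type deviates, so the separating profile is an equilibrium.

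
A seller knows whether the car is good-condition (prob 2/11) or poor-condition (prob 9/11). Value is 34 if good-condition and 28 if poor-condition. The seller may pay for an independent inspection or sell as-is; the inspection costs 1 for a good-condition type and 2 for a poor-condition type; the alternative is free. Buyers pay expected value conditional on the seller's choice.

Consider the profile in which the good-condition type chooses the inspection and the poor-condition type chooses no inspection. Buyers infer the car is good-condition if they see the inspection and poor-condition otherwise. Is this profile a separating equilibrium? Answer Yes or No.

Under these beliefs, the inspection earns price 34 and no inspection earns price 28.
good-condition: the inspection nets 34 − 1 = 33; no inspection nets 28. good-condition prefers the inspection.
poor-condition: the inspection nets 34 − 2 = 32; no inspection nets 28. poor-condition would deviate to the inspection.
poor-condition has a profitable deviation, so the profile is not an equilibrium.

No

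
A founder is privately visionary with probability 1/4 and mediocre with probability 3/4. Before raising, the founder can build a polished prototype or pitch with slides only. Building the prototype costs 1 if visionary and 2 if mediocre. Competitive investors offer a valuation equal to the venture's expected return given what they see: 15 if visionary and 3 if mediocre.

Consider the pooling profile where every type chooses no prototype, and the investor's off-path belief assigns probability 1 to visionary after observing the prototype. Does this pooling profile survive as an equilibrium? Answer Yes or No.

On path, the investor holds the prior and pays 1/4·15 + 3/4·3 = 6. Off path (the prototype), believing visionary, it pays 15.
visionary: no prototype nets 6; the prototype nets 15 − 1 = 14. visionary would deviate.
mediocre: no prototype nets 6; the prototype nets 15 − 2 = 13. mediocre would deviate.
A type deviates, so pooling fails.

No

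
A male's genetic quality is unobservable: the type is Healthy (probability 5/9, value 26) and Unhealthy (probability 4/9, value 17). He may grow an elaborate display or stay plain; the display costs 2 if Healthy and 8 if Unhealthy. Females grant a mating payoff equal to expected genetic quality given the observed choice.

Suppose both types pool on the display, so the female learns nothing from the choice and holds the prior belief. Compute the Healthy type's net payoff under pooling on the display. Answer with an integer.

20

Pooled mating payoff = 5/9·26 + 4/9·17 = 22.
Healthy pays cost 2 for the display, so net payoff = 22 − 2 = 20.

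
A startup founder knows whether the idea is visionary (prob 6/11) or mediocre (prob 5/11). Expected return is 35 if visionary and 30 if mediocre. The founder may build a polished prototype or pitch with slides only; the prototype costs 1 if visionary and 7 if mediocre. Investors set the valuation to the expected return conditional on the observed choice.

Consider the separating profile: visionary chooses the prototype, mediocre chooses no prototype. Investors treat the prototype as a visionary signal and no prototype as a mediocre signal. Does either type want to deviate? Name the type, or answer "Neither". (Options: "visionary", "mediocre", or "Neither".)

Neither

The prototype pays 35; no prototype pays 30.
visionary: assigned the prototype, nets 35 − 1 = 34; deviating to no prototype nets 30.
mediocre: assigned no prototype, nets 30; deviating to the prototype nets 35 − 7 = 28.
Both types strictly prefer their assigned action; no profitable deviation.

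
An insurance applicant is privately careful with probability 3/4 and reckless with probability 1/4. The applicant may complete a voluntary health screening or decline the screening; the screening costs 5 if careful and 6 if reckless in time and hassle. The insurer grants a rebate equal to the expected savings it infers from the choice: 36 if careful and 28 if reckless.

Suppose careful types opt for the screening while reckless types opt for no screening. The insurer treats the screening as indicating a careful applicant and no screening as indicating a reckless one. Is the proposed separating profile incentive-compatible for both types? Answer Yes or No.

No

Under these beliefs, the screening earns rebate 36 and no screening earns rebate 28.
careful: the screening nets 36 − 5 = 31; no screening nets 28. careful prefers the screening.
reckless: the screening nets 36 − 6 = 30; no screening nets 28. reckless would deviate to the screening.
reckless has a profitable deviation, so the profile is not an equilibrium.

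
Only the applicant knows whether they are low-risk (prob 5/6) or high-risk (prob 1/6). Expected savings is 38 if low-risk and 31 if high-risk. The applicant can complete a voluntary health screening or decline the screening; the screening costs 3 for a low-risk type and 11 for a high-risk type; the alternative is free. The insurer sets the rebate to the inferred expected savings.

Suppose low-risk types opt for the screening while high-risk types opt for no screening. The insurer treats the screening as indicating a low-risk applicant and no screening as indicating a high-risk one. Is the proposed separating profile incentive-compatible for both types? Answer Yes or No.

Under these beliefs, the screening earns rebate 38 and no screening earns rebate 31.
low-risk: the screening nets 38 − 3 = 35; no screening nets 31. low-risk prefers the screening.
high-risk: the screening nets 38 − 11 = 27; no screening nets 31. high-risk prefers no screening.
Neither type deviates, so the separating profile is an equilibrium.

Yes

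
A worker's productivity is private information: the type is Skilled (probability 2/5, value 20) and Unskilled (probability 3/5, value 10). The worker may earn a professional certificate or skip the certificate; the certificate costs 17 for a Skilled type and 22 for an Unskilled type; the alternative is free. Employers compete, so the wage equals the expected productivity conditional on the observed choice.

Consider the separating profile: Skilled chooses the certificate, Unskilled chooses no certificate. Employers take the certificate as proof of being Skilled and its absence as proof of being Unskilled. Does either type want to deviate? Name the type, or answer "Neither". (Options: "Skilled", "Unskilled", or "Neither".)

The certificate pays 20; no certificate pays 10.
Skilled: assigned the certificate, nets 20 − 17 = 3; deviating to no certificate nets 10.
Unskilled: assigned no certificate, nets 10; deviating to the certificate nets 20 − 22 = -2.
The Skilled type gains 7 by deviating.

Skilled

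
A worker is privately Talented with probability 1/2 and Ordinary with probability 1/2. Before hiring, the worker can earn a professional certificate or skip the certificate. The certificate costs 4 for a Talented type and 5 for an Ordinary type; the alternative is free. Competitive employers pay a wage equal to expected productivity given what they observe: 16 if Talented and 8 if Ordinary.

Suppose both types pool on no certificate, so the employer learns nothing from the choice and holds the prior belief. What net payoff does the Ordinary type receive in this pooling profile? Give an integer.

12

Pooled wage = 1/2·16 + 1/2·8 = 12.
Ordinary pays no cost for no certificate, so net payoff = 12.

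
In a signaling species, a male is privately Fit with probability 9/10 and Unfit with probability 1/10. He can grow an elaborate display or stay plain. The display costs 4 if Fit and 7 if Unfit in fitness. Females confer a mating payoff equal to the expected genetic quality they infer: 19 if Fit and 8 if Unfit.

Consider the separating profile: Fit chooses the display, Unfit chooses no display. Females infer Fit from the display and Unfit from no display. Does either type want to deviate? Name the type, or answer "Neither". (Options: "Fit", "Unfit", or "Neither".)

Unfit

The display pays 19; no display pays 8.
Fit: assigned the display, nets 19 − 4 = 15; deviating to no display nets 8.
Unfit: assigned no display, nets 8; deviating to the display nets 19 − 7 = 12.
The Unfit type gains 4 by deviating.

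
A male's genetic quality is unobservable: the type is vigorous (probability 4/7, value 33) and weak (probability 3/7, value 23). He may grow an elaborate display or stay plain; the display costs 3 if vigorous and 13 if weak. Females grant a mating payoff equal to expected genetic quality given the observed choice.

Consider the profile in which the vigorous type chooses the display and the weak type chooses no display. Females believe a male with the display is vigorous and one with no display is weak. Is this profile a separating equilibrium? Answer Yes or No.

Under these beliefs, the display earns mating payoff 33 and no display earns mating payoff 23.
vigorous: the display nets 33 − 3 = 30; no display nets 23. vigorous prefers the display.
weak: the display nets 33 − 13 = 20; no display nets 23. weak prefers no display.
Neither type deviates, so the separating profile is an equilibrium.

Yes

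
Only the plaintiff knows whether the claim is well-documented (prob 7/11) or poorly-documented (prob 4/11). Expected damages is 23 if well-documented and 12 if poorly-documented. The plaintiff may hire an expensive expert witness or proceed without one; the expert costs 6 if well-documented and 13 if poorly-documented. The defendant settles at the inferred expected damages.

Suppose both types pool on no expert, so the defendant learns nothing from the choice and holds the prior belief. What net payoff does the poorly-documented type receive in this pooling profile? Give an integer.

19

Pooled settlement = 7/11·23 + 4/11·12 = 19.
poorly-documented pays no cost for no expert, so net payoff = 19.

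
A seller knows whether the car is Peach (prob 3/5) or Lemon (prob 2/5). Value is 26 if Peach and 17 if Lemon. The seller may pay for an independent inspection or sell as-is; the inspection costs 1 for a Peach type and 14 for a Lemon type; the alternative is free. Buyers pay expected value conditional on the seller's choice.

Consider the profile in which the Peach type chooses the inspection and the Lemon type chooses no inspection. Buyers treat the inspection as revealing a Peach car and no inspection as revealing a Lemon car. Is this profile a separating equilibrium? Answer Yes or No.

Under these beliefs, the inspection earns price 26 and no inspection earns price 17.
Peach: the inspection nets 26 − 1 = 25; no inspection nets 17. Peach prefers the inspection.
Lemon: the inspection nets 26 − 14 = 12; no inspection nets 17. Lemon prefers no inspection.
Neither type deviates, so the separating profile is an equilibrium.

Yes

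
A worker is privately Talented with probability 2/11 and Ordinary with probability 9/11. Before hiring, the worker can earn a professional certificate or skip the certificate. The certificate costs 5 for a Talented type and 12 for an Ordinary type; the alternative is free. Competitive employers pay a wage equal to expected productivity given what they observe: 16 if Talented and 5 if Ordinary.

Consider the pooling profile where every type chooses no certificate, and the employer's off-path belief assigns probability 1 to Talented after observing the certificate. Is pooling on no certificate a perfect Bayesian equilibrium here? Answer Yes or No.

No

On path, the employer holds the prior and pays 2/11·16 + 9/11·5 = 7. Off path (the certificate), believing Talented, it pays 16.
Talented: no certificate nets 7; the certificate nets 16 − 5 = 11. Talented would deviate.
Ordinary: no certificate nets 7; the certificate nets 16 − 12 = 4. Ordinary stays.
A type deviates, so pooling fails.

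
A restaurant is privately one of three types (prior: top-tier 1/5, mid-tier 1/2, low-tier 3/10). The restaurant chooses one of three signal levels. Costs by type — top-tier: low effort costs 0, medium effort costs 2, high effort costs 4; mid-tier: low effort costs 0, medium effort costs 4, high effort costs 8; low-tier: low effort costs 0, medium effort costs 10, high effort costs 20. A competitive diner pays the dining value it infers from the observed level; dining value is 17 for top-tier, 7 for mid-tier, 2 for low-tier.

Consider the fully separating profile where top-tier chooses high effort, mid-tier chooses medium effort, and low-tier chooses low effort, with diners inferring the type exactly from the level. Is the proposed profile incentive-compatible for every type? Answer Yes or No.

No

Separating price premiums: high effort → 17, medium effort → 7, low effort → 2.
top-tier (assigned high effort): low effort: 2 − 0 = 2; medium effort: 7 − 2 = 5; high effort: 17 − 4 = 13. top-tier stays.
mid-tier (assigned medium effort): low effort: 2 − 0 = 2; medium effort: 7 − 4 = 3; high effort: 17 − 8 = 9. mid-tier prefers high effort.
low-tier (assigned low effort): low effort: 2 − 0 = 2; medium effort: 7 − 10 = -3; high effort: 17 − 20 = -3. low-tier stays.
At least one type deviates; the separating profile fails.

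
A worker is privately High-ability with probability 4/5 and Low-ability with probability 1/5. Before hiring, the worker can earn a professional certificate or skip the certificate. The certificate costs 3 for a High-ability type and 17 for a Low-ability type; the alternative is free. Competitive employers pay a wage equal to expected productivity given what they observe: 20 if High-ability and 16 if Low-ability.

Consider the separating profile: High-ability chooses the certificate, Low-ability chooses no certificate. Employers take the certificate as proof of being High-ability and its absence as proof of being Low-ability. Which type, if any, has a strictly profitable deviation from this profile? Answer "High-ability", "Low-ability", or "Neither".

Neither

The certificate pays 20; no certificate pays 16.
High-ability: assigned the certificate, nets 20 − 3 = 17; deviating to no certificate nets 16.
Low-ability: assigned no certificate, nets 16; deviating to the certificate nets 20 − 17 = 3.
Both types strictly prefer their assigned action; no profitable deviation.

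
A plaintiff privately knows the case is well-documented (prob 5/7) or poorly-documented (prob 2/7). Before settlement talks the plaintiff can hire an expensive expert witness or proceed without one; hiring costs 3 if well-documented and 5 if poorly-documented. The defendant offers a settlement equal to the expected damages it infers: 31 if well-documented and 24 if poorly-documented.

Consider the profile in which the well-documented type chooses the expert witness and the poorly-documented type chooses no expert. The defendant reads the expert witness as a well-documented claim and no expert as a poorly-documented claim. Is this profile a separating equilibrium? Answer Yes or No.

No

Under these beliefs, the expert witness earns settlement 31 and no expert earns settlement 24.
well-documented: the expert witness nets 31 − 3 = 28; no expert nets 24. well-documented prefers the expert witness.
poorly-documented: the expert witness nets 31 − 5 = 26; no expert nets 24. poorly-documented would deviate to the expert witness.
poorly-documented has a profitable deviation, so the profile is not an equilibrium.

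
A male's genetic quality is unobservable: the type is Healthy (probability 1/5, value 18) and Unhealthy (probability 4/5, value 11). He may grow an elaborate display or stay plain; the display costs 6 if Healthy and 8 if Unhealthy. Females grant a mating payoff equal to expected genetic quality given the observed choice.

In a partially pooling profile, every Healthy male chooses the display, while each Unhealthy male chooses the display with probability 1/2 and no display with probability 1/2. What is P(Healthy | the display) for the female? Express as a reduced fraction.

P(the display) = (1/5)·1 + (4/5)·(1/2) = 3/5.
By Bayes' rule, P(Healthy | the display) = (1/5) / (3/5) = 1/3.

1/3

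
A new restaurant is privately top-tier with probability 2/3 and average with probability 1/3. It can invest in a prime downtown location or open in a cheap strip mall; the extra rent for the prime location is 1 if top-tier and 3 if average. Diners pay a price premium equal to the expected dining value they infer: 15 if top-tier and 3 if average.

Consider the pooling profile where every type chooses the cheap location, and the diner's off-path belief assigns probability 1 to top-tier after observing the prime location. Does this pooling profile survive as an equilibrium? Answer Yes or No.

No

On path, the diner holds the prior and pays 2/3·15 + 1/3·3 = 11. Off path (the prime location), believing top-tier, it pays 15.
top-tier: the cheap location nets 11; the prime location nets 15 − 1 = 14. top-tier would deviate.
average: the cheap location nets 11; the prime location nets 15 − 3 = 12. average would deviate.
A type deviates, so pooling fails.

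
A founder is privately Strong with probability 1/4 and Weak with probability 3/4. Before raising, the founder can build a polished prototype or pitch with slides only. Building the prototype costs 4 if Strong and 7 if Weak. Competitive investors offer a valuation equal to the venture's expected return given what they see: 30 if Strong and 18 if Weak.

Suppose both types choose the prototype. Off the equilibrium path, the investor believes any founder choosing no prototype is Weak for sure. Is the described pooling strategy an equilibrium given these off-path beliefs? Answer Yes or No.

On path, the investor holds the prior and pays 1/4·30 + 3/4·18 = 21. Off path (no prototype), believing Weak, it pays 18.
Strong: the prototype nets 21 − 4 = 17; no prototype nets 18. Strong would deviate.
Weak: the prototype nets 21 − 7 = 14; no prototype nets 18. Weak would deviate.
A type deviates, so pooling fails.

No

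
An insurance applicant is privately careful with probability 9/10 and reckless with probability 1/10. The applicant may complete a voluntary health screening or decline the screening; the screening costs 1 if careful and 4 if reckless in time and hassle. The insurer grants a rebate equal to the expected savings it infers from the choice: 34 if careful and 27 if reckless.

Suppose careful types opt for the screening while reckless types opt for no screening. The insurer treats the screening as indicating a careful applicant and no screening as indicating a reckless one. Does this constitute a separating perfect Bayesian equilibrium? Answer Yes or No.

No

Under these beliefs, the screening earns rebate 34 and no screening earns rebate 27.
careful: the screening nets 34 − 1 = 33; no screening nets 27. careful prefers the screening.
reckless: the screening nets 34 − 4 = 30; no screening nets 27. reckless would deviate to the screening.
reckless has a profitable deviation, so the profile is not an equilibrium.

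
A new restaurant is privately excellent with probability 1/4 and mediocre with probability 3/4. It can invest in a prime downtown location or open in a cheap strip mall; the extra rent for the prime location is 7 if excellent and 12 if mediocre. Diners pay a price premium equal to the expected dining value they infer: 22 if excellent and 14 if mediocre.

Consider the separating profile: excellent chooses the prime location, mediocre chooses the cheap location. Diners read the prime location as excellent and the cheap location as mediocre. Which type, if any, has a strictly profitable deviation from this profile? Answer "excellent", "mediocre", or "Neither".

The prime location pays 22; the cheap location pays 14.
excellent: assigned the prime location, nets 22 − 7 = 15; deviating to the cheap location nets 14.
mediocre: assigned the cheap location, nets 14; deviating to the prime location nets 22 − 12 = 10.
Both types strictly prefer their assigned action; no profitable deviation.

Neither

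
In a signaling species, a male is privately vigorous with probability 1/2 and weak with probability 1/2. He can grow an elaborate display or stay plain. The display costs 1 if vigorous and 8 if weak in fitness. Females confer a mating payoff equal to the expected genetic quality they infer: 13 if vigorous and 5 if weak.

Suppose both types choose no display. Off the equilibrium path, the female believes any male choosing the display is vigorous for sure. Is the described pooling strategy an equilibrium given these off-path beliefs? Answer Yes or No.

No

On path, the female holds the prior and pays 1/2·13 + 1/2·5 = 9. Off path (the display), believing vigorous, it pays 13.
vigorous: no display nets 9; the display nets 13 − 1 = 12. vigorous would deviate.
weak: no display nets 9; the display nets 13 − 8 = 5. weak stays.
A type deviates, so pooling fails.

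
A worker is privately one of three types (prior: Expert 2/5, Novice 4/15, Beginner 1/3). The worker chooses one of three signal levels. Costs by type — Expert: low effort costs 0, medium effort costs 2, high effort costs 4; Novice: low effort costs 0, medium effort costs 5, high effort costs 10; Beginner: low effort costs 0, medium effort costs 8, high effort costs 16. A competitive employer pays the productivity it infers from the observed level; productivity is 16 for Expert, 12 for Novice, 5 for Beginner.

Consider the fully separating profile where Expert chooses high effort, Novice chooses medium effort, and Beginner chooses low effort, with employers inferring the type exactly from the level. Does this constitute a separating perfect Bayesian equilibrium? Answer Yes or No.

Separating wages: high effort → 16, medium effort → 12, low effort → 5.
Expert (assigned high effort): low effort: 5 − 0 = 5; medium effort: 12 − 2 = 10; high effort: 16 − 4 = 12. Expert stays.
Novice (assigned medium effort): low effort: 5 − 0 = 5; medium effort: 12 − 5 = 7; high effort: 16 − 10 = 6. Novice stays.
Beginner (assigned low effort): low effort: 5 − 0 = 5; medium effort: 12 − 8 = 4; high effort: 16 − 16 = 0. Beginner stays.
Every type prefers its assigned level; separation holds.

Yes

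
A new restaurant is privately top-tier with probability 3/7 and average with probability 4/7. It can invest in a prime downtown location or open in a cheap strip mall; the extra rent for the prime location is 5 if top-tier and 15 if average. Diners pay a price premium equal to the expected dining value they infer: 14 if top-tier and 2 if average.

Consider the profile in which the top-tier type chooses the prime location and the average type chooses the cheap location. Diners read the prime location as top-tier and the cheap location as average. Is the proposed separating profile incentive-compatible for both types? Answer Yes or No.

Under these beliefs, the prime location earns price premium 14 and the cheap location earns price premium 2.
top-tier: the prime location nets 14 − 5 = 9; the cheap location nets 2. top-tier prefers the prime location.
average: the prime location nets 14 − 15 = -1; the cheap location nets 2. average prefers the cheap location.
Neither type deviates, so the separating profile is an equilibrium.

Yes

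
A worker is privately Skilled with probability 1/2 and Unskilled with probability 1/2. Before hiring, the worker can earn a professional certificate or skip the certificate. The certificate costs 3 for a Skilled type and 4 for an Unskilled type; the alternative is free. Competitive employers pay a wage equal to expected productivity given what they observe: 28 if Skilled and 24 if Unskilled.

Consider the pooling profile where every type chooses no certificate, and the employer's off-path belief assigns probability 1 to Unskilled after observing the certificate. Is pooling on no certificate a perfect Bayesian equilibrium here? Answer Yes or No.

On path, the employer holds the prior and pays 1/2·28 + 1/2·24 = 26. Off path (the certificate), believing Unskilled, it pays 24.
Skilled: no certificate nets 26; the certificate nets 24 − 3 = 21. Skilled stays.
Unskilled: no certificate nets 26; the certificate nets 24 − 4 = 20. Unskilled stays.
No type deviates, so pooling is sustained.

Yes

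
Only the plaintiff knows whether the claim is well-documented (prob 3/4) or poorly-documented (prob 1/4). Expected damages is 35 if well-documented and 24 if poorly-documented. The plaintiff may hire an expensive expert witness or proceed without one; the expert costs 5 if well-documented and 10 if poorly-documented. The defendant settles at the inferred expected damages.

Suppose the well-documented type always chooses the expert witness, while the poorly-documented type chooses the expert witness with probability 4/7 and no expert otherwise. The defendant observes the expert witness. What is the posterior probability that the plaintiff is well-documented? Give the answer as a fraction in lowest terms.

21/25

P(the expert witness) = (3/4)·1 + (1/4)·(4/7) = 25/28.
By Bayes' rule, P(well-documented | the expert witness) = (3/4) / (25/28) = 21/25.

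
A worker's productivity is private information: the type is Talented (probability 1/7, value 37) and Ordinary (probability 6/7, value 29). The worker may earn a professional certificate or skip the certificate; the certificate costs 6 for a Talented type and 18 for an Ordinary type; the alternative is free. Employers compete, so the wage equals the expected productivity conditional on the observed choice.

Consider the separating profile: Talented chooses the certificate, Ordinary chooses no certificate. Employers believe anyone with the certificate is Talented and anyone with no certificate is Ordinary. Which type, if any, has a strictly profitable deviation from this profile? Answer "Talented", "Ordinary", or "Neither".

The certificate pays 37; no certificate pays 29.
Talented: assigned the certificate, nets 37 − 6 = 31; deviating to no certificate nets 29.
Ordinary: assigned no certificate, nets 29; deviating to the certificate nets 37 − 18 = 19.
Both types strictly prefer their assigned action; no profitable deviation.

Neither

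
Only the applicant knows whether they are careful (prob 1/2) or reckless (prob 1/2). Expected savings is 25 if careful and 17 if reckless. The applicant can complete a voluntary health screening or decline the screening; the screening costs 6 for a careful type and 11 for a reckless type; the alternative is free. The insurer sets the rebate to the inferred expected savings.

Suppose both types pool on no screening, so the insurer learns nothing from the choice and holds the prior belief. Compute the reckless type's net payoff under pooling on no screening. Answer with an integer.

Pooled rebate = 1/2·25 + 1/2·17 = 21.
reckless pays no cost for no screening, so net payoff = 21.

21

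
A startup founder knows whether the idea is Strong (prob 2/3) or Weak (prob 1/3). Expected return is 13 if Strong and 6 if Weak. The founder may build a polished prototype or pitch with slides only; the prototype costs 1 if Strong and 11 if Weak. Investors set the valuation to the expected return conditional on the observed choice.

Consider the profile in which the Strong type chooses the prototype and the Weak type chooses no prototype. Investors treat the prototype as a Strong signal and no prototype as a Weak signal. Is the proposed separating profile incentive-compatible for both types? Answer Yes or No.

Yes

Under these beliefs, the prototype earns valuation 13 and no prototype earns valuation 6.
Strong: the prototype nets 13 − 1 = 12; no prototype nets 6. Strong prefers the prototype.
Weak: the prototype nets 13 − 11 = 2; no prototype nets 6. Weak prefers no prototype.
Neither type deviates, so the separating profile is an equilibrium.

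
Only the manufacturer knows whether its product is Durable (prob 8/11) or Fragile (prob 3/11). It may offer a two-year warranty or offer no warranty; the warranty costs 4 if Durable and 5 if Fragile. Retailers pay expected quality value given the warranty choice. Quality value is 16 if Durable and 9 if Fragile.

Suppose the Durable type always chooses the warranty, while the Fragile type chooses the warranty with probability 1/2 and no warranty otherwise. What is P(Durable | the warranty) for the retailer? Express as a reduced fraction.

P(the warranty) = (8/11)·1 + (3/11)·(1/2) = 19/22.
By Bayes' rule, P(Durable | the warranty) = (8/11) / (19/22) = 16/19.

16/19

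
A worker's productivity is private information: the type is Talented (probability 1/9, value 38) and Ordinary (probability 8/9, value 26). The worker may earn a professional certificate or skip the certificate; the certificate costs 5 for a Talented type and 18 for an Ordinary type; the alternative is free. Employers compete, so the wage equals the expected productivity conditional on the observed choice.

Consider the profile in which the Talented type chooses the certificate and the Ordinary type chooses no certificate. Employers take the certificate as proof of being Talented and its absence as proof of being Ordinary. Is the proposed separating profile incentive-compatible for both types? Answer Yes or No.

Under these beliefs, the certificate earns wage 38 and no certificate earns wage 26.
Talented: the certificate nets 38 − 5 = 33; no certificate nets 26. Talented prefers the certificate.
Ordinary: the certificate nets 38 − 18 = 20; no certificate nets 26. Ordinary prefers no certificate.
Neither type deviates, so the separating profile is an equilibrium.

Yes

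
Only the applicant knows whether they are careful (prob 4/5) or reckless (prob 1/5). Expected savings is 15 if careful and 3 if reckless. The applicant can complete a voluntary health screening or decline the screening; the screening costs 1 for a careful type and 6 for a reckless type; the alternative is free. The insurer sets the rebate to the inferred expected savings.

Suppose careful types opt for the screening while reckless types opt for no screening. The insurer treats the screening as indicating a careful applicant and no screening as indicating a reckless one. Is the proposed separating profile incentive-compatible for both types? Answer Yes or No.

No

Under these beliefs, the screening earns rebate 15 and no screening earns rebate 3.
careful: the screening nets 15 − 1 = 14; no screening nets 3. careful prefers the screening.
reckless: the screening nets 15 − 6 = 9; no screening nets 3. reckless would deviate to the screening.
reckless has a profitable deviation, so the profile is not an equilibrium.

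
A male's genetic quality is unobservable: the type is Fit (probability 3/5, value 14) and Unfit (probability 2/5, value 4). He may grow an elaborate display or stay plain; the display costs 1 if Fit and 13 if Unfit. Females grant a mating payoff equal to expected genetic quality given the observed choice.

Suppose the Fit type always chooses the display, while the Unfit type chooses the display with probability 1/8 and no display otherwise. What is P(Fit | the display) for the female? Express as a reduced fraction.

12/13

P(the display) = (3/5)·1 + (2/5)·(1/8) = 13/20.
By Bayes' rule, P(Fit | the display) = (3/5) / (13/20) = 12/13.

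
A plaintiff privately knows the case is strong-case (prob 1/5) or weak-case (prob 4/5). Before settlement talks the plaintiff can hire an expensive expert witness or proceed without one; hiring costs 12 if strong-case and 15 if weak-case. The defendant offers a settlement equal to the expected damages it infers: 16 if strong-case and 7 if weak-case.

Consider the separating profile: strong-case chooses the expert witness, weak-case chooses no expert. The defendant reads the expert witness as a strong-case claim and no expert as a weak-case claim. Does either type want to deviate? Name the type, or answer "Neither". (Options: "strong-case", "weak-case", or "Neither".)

The expert witness pays 16; no expert pays 7.
strong-case: assigned the expert witness, nets 16 − 12 = 4; deviating to no expert nets 7.
weak-case: assigned no expert, nets 7; deviating to the expert witness nets 16 − 15 = 1.
The strong-case type gains 3 by deviating.

strong-case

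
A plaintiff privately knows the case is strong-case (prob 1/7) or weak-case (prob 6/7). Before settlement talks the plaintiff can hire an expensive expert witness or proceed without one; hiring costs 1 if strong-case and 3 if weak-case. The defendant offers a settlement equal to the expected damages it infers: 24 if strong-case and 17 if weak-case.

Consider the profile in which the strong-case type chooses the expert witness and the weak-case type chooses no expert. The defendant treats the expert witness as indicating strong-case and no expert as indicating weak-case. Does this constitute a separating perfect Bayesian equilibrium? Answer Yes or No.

Under these beliefs, the expert witness earns settlement 24 and no expert earns settlement 17.
strong-case: the expert witness nets 24 − 1 = 23; no expert nets 17. strong-case prefers the expert witness.
weak-case: the expert witness nets 24 − 3 = 21; no expert nets 17. weak-case would deviate to the expert witness.
weak-case has a profitable deviation, so the profile is not an equilibrium.

No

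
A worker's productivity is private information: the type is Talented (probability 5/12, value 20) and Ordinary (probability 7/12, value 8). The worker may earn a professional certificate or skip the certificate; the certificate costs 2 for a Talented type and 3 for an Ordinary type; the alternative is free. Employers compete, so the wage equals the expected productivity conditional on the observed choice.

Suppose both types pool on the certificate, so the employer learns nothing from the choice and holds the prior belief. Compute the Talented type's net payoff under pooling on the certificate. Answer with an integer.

11

Pooled wage = 5/12·20 + 7/12·8 = 13.
Talented pays cost 2 for the certificate, so net payoff = 13 − 2 = 11.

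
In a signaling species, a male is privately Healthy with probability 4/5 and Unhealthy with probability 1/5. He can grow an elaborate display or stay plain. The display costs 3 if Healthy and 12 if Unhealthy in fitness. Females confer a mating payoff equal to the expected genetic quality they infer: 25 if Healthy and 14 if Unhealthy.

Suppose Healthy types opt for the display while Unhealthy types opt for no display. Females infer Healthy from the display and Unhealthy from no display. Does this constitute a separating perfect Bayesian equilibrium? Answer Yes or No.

Under these beliefs, the display earns mating payoff 25 and no display earns mating payoff 14.
Healthy: the display nets 25 − 3 = 22; no display nets 14. Healthy prefers the display.
Unhealthy: the display nets 25 − 12 = 13; no display nets 14. Unhealthy prefers no display.
Neither type deviates, so the separating profile is an equilibrium.

Yes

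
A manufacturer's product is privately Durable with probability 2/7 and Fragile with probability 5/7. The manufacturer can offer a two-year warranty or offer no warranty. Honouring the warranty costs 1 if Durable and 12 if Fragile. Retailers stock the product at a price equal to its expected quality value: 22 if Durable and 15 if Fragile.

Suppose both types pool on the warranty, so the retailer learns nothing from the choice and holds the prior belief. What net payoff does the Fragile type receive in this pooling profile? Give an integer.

5

Pooled price = 2/7·22 + 5/7·15 = 17.
Fragile pays cost 12 for the warranty, so net payoff = 17 − 12 = 5.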